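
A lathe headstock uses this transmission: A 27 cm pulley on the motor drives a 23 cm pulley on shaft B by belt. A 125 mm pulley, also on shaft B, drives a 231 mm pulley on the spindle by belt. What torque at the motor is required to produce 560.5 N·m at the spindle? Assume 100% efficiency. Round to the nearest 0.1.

Overall ratio R = 0.85185 × 1.848 = 1.5742.
Input torque = output torque / R = 560.5 / 1.5742 = 356.05 N·m.

356.0 N·m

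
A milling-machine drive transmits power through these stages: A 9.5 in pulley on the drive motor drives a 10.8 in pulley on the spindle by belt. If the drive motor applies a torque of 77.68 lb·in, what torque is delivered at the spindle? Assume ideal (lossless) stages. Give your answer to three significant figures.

After the belt (10.8/9.5): 77.68 × 1.1368 = 88.31 lb·in

88.3 lb·in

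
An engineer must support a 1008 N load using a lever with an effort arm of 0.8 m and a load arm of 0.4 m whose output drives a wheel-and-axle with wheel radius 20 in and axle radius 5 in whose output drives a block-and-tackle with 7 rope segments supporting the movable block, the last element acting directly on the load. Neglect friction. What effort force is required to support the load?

Lever MA = effort arm / load arm = 0.8/0.4 = 2.
Wheel-and-axle MA = R/r = 20/5 = 4.
Block-and-tackle MA = number of supporting rope parts = 7.
Combined ideal MA = 2 × 4 × 7 = 56.
Effort = load / MA = 1008 / 56 = 18 N.

18 N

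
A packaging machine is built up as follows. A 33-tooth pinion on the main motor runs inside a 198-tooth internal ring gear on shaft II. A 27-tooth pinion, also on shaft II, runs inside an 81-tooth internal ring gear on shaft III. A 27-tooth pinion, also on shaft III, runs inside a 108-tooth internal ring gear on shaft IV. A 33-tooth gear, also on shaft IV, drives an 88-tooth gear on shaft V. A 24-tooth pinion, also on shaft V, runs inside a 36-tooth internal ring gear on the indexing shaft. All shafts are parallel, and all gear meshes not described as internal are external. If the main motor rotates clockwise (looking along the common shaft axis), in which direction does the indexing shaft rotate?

counterclockwise

the main motor → shaft II: internal mesh, same direction → CW.
shaft II → shaft III: internal mesh, same direction → CW.
shaft III → shaft IV: internal mesh, same direction → CW.
shaft IV → shaft V: external mesh, 1 reversal → CCW.
shaft V → the indexing shaft: internal mesh, same direction → CCW.
1 reversal in total — an odd number — so the indexing shaft turns opposite to the main motor.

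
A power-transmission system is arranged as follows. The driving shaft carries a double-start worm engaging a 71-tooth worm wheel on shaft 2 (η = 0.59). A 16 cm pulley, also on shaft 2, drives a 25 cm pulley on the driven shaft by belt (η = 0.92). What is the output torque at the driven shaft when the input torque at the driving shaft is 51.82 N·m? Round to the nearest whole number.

1560 N·m

After the worm (71/2): 51.82 × 35.5 × 0.59 = 1085.4 N·m
After the belt (25/16): 1085.4 × 1.5625 × 0.92 = 1560.2 N·m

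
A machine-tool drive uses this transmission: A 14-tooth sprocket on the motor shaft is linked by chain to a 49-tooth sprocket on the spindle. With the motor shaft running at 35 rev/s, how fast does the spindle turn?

10 rev/s

chain 49/14 = 3.5 → 35/3.5 = 10 rev/s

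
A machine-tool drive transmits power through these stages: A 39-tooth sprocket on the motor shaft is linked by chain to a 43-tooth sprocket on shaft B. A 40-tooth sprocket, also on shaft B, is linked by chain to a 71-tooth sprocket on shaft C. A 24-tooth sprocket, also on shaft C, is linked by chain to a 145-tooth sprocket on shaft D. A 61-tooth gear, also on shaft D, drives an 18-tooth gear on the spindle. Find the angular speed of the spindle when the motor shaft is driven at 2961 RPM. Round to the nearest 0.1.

848.7 RPM

chain 43/39 = 1.1026 → 2961/1.1026 = 2685.6 RPM
chain 71/40 = 1.775 → 2685.6/1.775 = 1513 RPM
chain 145/24 = 6.0417 → 1513/6.0417 = 250.43 RPM
gear mesh 18/61 = 0.29508 → 250.43/0.29508 = 848.67 RPM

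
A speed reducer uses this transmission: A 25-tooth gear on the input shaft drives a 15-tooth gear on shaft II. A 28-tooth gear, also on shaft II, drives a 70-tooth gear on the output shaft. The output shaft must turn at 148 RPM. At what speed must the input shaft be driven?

Overall ratio R = 0.6 × 2.5 = 1.5.
Required input speed = output speed × R = 148 × 1.5 = 222 RPM.

222 RPM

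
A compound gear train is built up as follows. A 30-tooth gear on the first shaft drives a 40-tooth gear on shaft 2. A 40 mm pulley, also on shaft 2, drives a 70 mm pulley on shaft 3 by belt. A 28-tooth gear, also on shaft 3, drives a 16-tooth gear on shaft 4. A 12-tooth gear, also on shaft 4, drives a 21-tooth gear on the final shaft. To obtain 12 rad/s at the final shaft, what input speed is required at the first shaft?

28 rad/s

Overall ratio R = 1.3333 × 1.75 × 0.57143 × 1.75 = 2.3333.
Required input speed = output speed × R = 12 × 2.3333 = 28 rad/s.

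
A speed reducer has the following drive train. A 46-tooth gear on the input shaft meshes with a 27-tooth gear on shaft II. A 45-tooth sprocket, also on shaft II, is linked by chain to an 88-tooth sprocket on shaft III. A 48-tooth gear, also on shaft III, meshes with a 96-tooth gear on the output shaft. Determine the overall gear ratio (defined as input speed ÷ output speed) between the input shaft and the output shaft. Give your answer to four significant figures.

2.296

Each stage contributes driven/driver: gear mesh 27/46 = 0.58696, chain 88/45 = 1.9556, gear mesh 96/48 = 2.
Overall: 0.58696 × 1.9556 × 2 = 2.2957.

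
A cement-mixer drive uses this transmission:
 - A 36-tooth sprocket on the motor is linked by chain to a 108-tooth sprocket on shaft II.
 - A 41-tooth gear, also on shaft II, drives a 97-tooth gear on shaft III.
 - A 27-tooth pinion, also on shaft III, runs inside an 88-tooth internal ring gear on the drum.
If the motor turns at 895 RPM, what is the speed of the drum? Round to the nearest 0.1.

Chain: ratio = 108/36 = 3, so shaft II turns at 895 / 3 = 298.33 RPM.
Gear mesh: ratio = 97/41 = 2.3659, so shaft III turns at 298.33 / 2.3659 = 126.1 RPM.
Internal gear: ratio = 88/27 = 3.2593, so the drum turns at 126.1 / 3.2593 = 38.69 RPM.

38.7 RPM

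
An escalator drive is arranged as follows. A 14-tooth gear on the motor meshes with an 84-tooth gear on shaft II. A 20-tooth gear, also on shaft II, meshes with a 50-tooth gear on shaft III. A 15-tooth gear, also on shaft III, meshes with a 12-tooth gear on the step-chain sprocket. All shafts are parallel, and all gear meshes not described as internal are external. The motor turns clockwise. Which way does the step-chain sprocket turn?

counterclockwise

the motor → shaft II: external mesh, 1 reversal → CCW.
shaft II → shaft III: external mesh, 1 reversal → CW.
shaft III → the step-chain sprocket: external mesh, 1 reversal → CCW.
3 reversals in total — an odd number — so the step-chain sprocket turns opposite to the motor.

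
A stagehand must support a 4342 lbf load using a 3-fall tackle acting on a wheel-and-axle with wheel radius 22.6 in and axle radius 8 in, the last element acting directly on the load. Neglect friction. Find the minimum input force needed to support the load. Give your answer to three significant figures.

Block-and-tackle MA = number of supporting rope parts = 3.
Wheel-and-axle MA = R/r = 22.6/8 = 2.825.
Combined ideal MA = 3 × 2.825 = 8.475.
Effort = load / MA = 4342 / 8.475 = 512.33 lbf.

512 lbf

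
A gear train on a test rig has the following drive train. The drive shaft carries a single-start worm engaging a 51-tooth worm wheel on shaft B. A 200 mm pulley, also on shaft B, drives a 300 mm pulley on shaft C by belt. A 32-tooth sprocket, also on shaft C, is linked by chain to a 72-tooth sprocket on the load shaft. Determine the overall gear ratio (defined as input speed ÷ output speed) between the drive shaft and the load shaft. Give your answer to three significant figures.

172

Each stage contributes driven/driver: worm 51/1 = 51, belt 300/200 = 1.5, chain 72/32 = 2.25.
Overall: 51 × 1.5 × 2.25 = 172.12.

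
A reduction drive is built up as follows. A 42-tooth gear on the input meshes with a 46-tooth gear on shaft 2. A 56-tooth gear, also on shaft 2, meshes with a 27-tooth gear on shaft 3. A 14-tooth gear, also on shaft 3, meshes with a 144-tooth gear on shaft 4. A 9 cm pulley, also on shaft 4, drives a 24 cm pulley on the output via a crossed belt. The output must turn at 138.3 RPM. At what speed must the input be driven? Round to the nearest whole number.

2003 RPM

Overall ratio R = 1.0952 × 0.48214 × 10.286 × 2.6667 = 14.484.
Required input speed = output speed × R = 138.3 × 14.484 = 2003.1 RPM.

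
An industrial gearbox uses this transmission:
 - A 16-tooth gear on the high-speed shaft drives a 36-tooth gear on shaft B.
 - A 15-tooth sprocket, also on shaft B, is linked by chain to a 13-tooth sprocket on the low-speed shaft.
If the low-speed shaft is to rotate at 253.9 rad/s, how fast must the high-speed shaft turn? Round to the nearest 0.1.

495.1 rad/s

Overall ratio R = 2.25 × 0.86667 = 1.95.
Required input speed = output speed × R = 253.9 × 1.95 = 495.11 rad/s.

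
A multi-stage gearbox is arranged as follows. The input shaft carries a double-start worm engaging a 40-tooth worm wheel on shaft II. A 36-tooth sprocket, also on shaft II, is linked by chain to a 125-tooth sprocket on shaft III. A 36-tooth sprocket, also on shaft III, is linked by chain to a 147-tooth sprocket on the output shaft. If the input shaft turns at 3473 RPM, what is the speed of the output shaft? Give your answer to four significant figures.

Worm: ratio = 40/2 = 20, so shaft II turns at 3473 / 20 = 173.65 RPM.
Chain: ratio = 125/36 = 3.4722, so shaft III turns at 173.65 / 3.4722 = 50.011 RPM.
Chain: ratio = 147/36 = 4.0833, so the output shaft turns at 50.011 / 4.0833 = 12.248 RPM.

12.25 RPM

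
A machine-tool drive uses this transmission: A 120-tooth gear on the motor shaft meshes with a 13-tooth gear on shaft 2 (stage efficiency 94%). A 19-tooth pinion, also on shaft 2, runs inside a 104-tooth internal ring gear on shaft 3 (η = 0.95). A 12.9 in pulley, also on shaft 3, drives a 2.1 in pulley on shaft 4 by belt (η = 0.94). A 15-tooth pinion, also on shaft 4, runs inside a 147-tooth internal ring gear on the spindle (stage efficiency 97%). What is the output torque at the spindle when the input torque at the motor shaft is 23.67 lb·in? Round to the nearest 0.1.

18.2 lb·in

gear mesh 13/120 = 0.10833 → τ = 23.67·0.10833·0.94 = 2.4104 lb·in
internal gear 104/19 = 5.4737 → τ = 2.4104·5.4737·0.95 = 12.534 lb·in
belt 2.1/12.9 = 0.16279 → τ = 12.534·0.16279·0.94 = 1.918 lb·in
internal gear 147/15 = 9.8 → τ = 1.918·9.8·0.97 = 18.233 lb·in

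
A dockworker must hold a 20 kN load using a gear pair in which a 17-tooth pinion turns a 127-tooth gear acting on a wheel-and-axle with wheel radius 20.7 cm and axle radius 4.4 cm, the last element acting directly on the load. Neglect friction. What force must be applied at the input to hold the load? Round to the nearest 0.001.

Gear pair MA = 127/17 = 7.4706.
Wheel-and-axle MA = R/r = 20.7/4.4 = 4.7045.
Combined ideal MA = 7.4706 × 4.7045 = 35.146.
Effort = load / MA = 20 / 35.146 = 0.56906 kN.

0.569 kN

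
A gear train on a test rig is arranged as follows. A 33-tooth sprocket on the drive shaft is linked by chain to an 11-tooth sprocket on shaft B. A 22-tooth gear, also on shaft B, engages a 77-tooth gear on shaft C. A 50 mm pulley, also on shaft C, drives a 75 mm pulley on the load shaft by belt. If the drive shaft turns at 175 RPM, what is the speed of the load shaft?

100 RPM

Chain: ratio = 11/33 = 0.33333, so shaft B turns at 175 / 0.33333 = 525 RPM.
Gear mesh: ratio = 77/22 = 3.5, so shaft C turns at 525 / 3.5 = 150 RPM.
Belt: ratio = 75/50 = 1.5, so the load shaft turns at 150 / 1.5 = 100 RPM.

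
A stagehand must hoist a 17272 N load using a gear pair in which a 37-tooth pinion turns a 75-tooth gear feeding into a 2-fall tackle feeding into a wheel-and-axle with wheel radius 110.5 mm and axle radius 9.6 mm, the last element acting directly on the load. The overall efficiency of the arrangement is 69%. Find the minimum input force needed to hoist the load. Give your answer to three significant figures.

536 N

Gear pair MA = 75/37 = 2.027.
Block-and-tackle MA = number of supporting rope parts = 2.
Wheel-and-axle MA = R/r = 110.5/9.6 = 11.51.
Combined ideal MA = 2.027 × 2 × 11.51 = 46.664.
Actual MA = 46.664 × 0.69 = 32.198.
Effort = load / actual MA = 17272 / 32.198 = 536.43 N.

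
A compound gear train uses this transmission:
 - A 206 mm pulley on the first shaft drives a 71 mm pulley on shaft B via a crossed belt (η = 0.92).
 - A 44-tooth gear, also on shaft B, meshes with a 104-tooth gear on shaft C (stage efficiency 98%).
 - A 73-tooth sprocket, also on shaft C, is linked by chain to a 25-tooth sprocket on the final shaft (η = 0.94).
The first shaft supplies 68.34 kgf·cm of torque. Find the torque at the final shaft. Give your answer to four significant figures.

belt 71/206 = 0.34466 → τ = 68.34·0.34466·0.92 = 21.67 kgf·cm
gear mesh 104/44 = 2.3636 → τ = 21.67·2.3636·0.98 = 50.195 kgf·cm
chain 25/73 = 0.34247 → τ = 50.195·0.34247·0.94 = 16.159 kgf·cm

16.16 kgf·cm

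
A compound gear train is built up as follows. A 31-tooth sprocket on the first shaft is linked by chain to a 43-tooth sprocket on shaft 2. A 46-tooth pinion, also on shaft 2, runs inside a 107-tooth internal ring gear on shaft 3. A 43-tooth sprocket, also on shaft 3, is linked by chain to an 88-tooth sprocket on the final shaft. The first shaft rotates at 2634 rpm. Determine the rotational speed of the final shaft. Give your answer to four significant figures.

the first shaft → shaft 2 (chain, 43/31): 2634 ÷ 1.3871 = 1898.9 rpm
shaft 2 → shaft 3 (internal gear, 107/46): 1898.9 ÷ 2.3261 = 816.36 rpm
shaft 3 → the final shaft (chain, 88/43): 816.36 ÷ 2.0465 = 398.9 rpm

398.9 rpm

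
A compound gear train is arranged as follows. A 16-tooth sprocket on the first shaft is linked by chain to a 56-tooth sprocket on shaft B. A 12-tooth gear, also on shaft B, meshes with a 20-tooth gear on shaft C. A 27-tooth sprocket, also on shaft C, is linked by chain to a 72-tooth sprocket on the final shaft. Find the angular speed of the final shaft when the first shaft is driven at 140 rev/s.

Chain: ratio = 56/16 = 3.5, so shaft B turns at 140 / 3.5 = 40 rev/s.
Gear mesh: ratio = 20/12 = 1.6667, so shaft C turns at 40 / 1.6667 = 24 rev/s.
Chain: ratio = 72/27 = 2.6667, so the final shaft turns at 24 / 2.6667 = 9 rev/s.

9 rev/s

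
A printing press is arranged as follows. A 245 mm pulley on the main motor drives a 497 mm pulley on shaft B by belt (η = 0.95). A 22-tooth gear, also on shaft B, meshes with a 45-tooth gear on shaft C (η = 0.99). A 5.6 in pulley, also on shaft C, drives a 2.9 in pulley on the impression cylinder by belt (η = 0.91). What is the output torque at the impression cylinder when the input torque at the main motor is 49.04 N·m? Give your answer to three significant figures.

belt 497/245 = 2.0286 → τ = 49.04·2.0286·0.95 = 94.507 N·m
gear mesh 45/22 = 2.0455 → τ = 94.507·2.0455·0.99 = 191.38 N·m
belt 2.9/5.6 = 0.51786 → τ = 191.38·0.51786·0.91 = 90.186 N·m

90.2 N·m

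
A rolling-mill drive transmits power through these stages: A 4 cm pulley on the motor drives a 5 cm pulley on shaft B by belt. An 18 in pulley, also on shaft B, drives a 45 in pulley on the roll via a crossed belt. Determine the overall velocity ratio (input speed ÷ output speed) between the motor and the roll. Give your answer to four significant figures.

3.125

Each stage contributes driven/driver: belt 5/4 = 1.25, belt 45/18 = 2.5.
Overall: 1.25 × 2.5 = 3.125.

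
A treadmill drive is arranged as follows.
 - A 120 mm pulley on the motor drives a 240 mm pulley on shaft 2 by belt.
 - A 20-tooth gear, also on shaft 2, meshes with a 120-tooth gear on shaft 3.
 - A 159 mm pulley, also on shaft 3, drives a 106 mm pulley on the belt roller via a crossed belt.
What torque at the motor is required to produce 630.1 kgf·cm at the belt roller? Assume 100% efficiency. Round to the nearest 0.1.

78.8 kgf·cm

Overall ratio R = 2 × 6 × 0.66667 = 8.
Input torque = output torque / R = 630.1 / 8 = 78.763 kgf·cm.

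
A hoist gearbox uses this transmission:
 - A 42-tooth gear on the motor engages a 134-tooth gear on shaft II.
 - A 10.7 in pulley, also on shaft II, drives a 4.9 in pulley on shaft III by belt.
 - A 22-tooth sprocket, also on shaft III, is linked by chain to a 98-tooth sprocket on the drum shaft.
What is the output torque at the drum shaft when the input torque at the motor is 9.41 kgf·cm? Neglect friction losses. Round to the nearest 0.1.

61.2 kgf·cm

After the gear mesh (134/42): 9.41 × 3.1905 = 30.022 kgf·cm
After the belt (4.9/10.7): 30.022 × 0.45794 = 13.749 kgf·cm
After the chain (98/22): 13.749 × 4.4545 = 61.244 kgf·cm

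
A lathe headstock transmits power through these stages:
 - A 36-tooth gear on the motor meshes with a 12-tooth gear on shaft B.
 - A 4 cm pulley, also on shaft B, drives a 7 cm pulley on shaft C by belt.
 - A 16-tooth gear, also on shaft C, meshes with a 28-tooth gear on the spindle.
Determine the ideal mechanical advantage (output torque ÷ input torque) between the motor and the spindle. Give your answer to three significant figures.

Each stage contributes driven/driver: gear mesh 12/36 = 0.33333, belt 7/4 = 1.75, gear mesh 28/16 = 1.75.
Overall: 0.33333 × 1.75 × 1.75 = 1.0208.

1.02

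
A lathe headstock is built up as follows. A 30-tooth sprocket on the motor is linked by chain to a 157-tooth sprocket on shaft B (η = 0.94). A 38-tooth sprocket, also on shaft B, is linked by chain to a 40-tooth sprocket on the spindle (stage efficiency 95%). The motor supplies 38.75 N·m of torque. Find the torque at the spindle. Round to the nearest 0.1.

190.6 N·m

chain 157/30 = 5.2333 → τ = 38.75·5.2333·0.94 = 190.62 N·m
chain 40/38 = 1.0526 → τ = 190.62·1.0526·0.95 = 190.62 N·m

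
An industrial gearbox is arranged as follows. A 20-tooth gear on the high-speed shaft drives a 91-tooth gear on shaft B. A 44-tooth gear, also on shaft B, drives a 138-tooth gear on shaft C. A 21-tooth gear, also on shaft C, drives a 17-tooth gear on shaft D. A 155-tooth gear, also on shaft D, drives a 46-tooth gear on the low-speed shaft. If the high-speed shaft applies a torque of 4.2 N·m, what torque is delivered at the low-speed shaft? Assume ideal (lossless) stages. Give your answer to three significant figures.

14.4 N·m

After the gear mesh (91/20): 4.2 × 4.55 = 19.11 N·m
After the gear mesh (138/44): 19.11 × 3.1364 = 59.936 N·m
After the gear mesh (17/21): 59.936 × 0.80952 = 48.52 N·m
After the gear mesh (46/155): 48.52 × 0.29677 = 14.399 N·m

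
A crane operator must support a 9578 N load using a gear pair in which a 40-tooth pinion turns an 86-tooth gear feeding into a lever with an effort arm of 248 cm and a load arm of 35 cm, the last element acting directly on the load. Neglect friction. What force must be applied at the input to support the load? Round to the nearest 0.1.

628.7 N

Gear pair MA = 86/40 = 2.15.
Lever MA = effort arm / load arm = 248/35 = 7.0857.
Combined ideal MA = 2.15 × 7.0857 = 15.234.
Effort = load / MA = 9578 / 15.234 = 628.71 N.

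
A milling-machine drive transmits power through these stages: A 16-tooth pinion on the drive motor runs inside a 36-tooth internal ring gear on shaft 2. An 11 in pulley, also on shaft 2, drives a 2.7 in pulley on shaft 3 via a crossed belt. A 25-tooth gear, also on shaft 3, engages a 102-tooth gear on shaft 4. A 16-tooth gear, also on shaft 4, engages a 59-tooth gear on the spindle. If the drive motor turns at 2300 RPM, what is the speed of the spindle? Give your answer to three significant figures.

Internal gear: ratio = 36/16 = 2.25, so shaft 2 turns at 2300 / 2.25 = 1022.2 RPM.
Belt: ratio = 2.7/11 = 0.24545, so shaft 3 turns at 1022.2 / 0.24545 = 4164.6 RPM.
Gear mesh: ratio = 102/25 = 4.08, so shaft 4 turns at 4164.6 / 4.08 = 1020.7 RPM.
Gear mesh: ratio = 59/16 = 3.6875, so the spindle turns at 1020.7 / 3.6875 = 276.81 RPM.

277 RPM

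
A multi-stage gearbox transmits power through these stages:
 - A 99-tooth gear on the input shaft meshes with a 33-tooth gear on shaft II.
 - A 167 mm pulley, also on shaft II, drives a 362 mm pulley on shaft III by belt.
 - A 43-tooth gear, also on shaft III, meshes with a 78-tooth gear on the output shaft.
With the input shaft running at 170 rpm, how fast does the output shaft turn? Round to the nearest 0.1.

129.7 rpm

gear mesh 33/99 = 0.33333 → 170/0.33333 = 510 rpm
belt 362/167 = 2.1677 → 510/2.1677 = 235.28 rpm
gear mesh 78/43 = 1.814 → 235.28/1.814 = 129.7 rpm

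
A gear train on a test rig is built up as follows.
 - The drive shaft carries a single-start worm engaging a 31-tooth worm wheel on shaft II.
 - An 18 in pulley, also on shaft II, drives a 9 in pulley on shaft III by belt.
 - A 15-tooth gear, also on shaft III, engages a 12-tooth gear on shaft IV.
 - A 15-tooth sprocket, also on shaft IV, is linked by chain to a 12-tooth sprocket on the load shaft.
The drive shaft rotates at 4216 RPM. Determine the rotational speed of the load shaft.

425 RPM

worm 31/1 = 31 → 4216/31 = 136 RPM
belt 9/18 = 0.5 → 136/0.5 = 272 RPM
gear mesh 12/15 = 0.8 → 272/0.8 = 340 RPM
chain 12/15 = 0.8 → 340/0.8 = 425 RPM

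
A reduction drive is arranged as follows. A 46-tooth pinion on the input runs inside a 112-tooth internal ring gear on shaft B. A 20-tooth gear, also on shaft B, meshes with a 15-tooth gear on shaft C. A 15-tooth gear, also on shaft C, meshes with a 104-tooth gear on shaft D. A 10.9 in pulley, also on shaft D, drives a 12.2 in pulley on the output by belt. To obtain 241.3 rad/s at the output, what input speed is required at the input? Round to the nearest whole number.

Overall ratio R = 2.4348 × 0.75 × 6.9333 × 1.1193 = 14.171.
Required input speed = output speed × R = 241.3 × 14.171 = 3419.4 rad/s.

3419 rad/s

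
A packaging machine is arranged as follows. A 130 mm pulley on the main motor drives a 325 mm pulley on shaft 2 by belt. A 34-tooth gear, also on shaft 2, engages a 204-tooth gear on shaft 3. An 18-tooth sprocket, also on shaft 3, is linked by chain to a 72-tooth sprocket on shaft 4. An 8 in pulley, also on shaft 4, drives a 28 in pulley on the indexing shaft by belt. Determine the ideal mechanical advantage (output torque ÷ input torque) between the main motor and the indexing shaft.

Each stage contributes driven/driver: belt 325/130 = 2.5, gear mesh 204/34 = 6, chain 72/18 = 4, belt 28/8 = 3.5.
Overall: 2.5 × 6 × 4 × 3.5 = 210.

210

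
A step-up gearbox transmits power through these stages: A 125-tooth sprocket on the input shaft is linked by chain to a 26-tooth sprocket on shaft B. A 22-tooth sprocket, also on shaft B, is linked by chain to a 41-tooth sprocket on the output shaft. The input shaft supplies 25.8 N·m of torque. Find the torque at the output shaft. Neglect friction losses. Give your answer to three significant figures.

10.0 N·m

Chain: ratio = 26/125 = 0.208; torque at shaft B = 25.8 × 0.208 = 5.3664 N·m.
Chain: ratio = 41/22 = 1.8636; torque at the output shaft = 5.3664 × 1.8636 = 10.001 N·m.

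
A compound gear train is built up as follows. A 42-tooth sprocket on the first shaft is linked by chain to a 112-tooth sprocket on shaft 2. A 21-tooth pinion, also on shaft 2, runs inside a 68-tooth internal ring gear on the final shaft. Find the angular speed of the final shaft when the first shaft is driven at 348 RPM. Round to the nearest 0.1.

40.3 RPM

the first shaft → shaft 2 (chain, 112/42): 348 ÷ 2.6667 = 130.5 RPM
shaft 2 → the final shaft (internal gear, 68/21): 130.5 ÷ 3.2381 = 40.301 RPM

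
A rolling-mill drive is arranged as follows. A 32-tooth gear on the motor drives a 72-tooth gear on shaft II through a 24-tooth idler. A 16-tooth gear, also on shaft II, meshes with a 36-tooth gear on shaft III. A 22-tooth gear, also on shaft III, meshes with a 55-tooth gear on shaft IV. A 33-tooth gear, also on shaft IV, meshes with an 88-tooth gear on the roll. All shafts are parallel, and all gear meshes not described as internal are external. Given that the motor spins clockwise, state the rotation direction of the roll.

the motor → shaft II: driver → idler → driven is 2 external meshes, 2 reversals → CW.
shaft II → shaft III: external mesh, 1 reversal → CCW.
shaft III → shaft IV: external mesh, 1 reversal → CW.
shaft IV → the roll: external mesh, 1 reversal → CCW.
5 reversals in total — an odd number — so the roll turns opposite to the motor.

anticlockwise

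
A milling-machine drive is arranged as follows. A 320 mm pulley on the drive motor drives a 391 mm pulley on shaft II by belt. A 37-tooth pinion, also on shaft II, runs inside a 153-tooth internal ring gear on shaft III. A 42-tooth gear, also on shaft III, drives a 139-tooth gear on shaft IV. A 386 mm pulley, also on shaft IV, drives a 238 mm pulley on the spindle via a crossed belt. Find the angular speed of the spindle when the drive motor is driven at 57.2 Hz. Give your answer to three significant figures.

Belt: ratio = 391/320 = 1.2219, so shaft II turns at 57.2 / 1.2219 = 46.813 Hz.
Internal gear: ratio = 153/37 = 4.1351, so shaft III turns at 46.813 / 4.1351 = 11.321 Hz.
Gear mesh: ratio = 139/42 = 3.3095, so shaft IV turns at 11.321 / 3.3095 = 3.4207 Hz.
Belt: ratio = 238/386 = 0.61658, so the spindle turns at 3.4207 / 0.61658 = 5.5478 Hz.

5.55 Hz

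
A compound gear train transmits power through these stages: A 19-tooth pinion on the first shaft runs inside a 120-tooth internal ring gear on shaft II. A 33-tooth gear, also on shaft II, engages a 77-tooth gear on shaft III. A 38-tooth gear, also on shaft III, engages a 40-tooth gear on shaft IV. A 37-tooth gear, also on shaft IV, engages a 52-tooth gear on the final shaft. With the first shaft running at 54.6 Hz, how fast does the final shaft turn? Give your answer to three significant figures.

the first shaft → shaft II (internal gear, 120/19): 54.6 ÷ 6.3158 = 8.645 Hz
shaft II → shaft III (gear mesh, 77/33): 8.645 ÷ 2.3333 = 3.705 Hz
shaft III → shaft IV (gear mesh, 40/38): 3.705 ÷ 1.0526 = 3.5197 Hz
shaft IV → the final shaft (gear mesh, 52/37): 3.5197 ÷ 1.4054 = 2.5044 Hz

2.50 Hz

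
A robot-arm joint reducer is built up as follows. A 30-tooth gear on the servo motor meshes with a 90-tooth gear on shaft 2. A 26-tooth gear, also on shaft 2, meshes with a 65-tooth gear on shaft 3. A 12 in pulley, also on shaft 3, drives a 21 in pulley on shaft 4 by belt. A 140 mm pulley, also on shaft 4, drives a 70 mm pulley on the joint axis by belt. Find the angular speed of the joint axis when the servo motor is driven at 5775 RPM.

gear mesh 90/30 = 3 → 5775/3 = 1925 RPM
gear mesh 65/26 = 2.5 → 1925/2.5 = 770 RPM
belt 21/12 = 1.75 → 770/1.75 = 440 RPM
belt 70/140 = 0.5 → 440/0.5 = 880 RPM

880 RPM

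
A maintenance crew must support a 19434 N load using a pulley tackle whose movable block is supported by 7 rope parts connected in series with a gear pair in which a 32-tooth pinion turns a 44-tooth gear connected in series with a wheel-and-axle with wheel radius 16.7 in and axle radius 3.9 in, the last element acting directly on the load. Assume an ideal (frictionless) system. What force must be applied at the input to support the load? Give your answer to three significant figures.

472 N

Block-and-tackle MA = number of supporting rope parts = 7.
Gear pair MA = 44/32 = 1.375.
Wheel-and-axle MA = R/r = 16.7/3.9 = 4.2821.
Combined ideal MA = 7 × 1.375 × 4.2821 = 41.215.
Effort = load / MA = 19434 / 41.215 = 471.53 N.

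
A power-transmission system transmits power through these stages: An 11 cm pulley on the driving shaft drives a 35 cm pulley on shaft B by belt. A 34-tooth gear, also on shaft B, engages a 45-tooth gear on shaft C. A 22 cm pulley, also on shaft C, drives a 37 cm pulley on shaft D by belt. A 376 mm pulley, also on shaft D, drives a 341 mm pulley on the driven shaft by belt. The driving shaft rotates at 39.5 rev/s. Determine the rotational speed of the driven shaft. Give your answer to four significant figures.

Belt: ratio = 35/11 = 3.1818, so shaft B turns at 39.5 / 3.1818 = 12.414 rev/s.
Gear mesh: ratio = 45/34 = 1.3235, so shaft C turns at 12.414 / 1.3235 = 9.3797 rev/s.
Belt: ratio = 37/22 = 1.6818, so shaft D turns at 9.3797 / 1.6818 = 5.5771 rev/s.
Belt: ratio = 341/376 = 0.90691, so the driven shaft turns at 5.5771 / 0.90691 = 6.1495 rev/s.

6.150 rev/s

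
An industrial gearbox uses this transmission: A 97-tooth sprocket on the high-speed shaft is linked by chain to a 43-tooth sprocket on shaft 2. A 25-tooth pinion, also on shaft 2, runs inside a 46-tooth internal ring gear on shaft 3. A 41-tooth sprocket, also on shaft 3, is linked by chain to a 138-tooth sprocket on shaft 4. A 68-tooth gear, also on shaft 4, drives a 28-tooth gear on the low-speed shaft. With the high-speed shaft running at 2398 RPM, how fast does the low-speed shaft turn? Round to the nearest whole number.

the high-speed shaft → shaft 2 (chain, 43/97): 2398 ÷ 0.4433 = 5409.4 RPM
shaft 2 → shaft 3 (internal gear, 46/25): 5409.4 ÷ 1.84 = 2939.9 RPM
shaft 3 → shaft 4 (chain, 138/41): 2939.9 ÷ 3.3659 = 873.45 RPM
shaft 4 → the low-speed shaft (gear mesh, 28/68): 873.45 ÷ 0.41176 = 2121.2 RPM

2121 RPM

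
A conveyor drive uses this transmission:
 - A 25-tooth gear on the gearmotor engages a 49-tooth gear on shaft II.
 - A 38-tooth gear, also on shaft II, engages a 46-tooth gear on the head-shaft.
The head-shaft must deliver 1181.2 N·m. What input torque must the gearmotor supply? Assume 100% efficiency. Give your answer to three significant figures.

498 N·m

Overall ratio R = 1.96 × 1.2105 = 2.3726.
Input torque = output torque / R = 1181.2 / 2.3726 = 497.84 N·m.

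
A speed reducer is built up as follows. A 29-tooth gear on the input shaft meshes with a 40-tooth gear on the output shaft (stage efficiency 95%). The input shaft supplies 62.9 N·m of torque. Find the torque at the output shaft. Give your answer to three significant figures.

gear mesh 40/29 = 1.3793 → τ = 62.9·1.3793·0.95 = 82.421 N·m

82.4 N·m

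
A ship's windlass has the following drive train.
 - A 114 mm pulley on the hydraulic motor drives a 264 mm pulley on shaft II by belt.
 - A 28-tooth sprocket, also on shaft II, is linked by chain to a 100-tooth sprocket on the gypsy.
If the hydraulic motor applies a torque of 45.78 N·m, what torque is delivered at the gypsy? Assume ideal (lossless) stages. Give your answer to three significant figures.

379 N·m

After the belt (264/114): 45.78 × 2.3158 = 106.02 N·m
After the chain (100/28): 106.02 × 3.5714 = 378.63 N·m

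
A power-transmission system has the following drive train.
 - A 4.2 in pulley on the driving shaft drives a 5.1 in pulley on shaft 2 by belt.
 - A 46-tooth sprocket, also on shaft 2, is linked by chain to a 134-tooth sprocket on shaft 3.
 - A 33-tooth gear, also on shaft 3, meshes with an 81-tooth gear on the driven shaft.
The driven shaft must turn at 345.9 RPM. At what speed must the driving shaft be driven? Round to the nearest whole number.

3003 RPM

Overall ratio R = 1.2143 × 2.913 × 2.4545 = 8.6824.
Required input speed = output speed × R = 345.9 × 8.6824 = 3003.2 RPM.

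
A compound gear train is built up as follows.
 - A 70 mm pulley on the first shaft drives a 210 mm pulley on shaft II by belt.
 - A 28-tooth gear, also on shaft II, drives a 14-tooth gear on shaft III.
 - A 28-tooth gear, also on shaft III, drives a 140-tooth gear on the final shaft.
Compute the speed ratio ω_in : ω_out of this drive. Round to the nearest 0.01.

7.50

Each stage contributes driven/driver: belt 210/70 = 3, gear mesh 14/28 = 0.5, gear mesh 140/28 = 5.
Overall: 3 × 0.5 × 5 = 7.5.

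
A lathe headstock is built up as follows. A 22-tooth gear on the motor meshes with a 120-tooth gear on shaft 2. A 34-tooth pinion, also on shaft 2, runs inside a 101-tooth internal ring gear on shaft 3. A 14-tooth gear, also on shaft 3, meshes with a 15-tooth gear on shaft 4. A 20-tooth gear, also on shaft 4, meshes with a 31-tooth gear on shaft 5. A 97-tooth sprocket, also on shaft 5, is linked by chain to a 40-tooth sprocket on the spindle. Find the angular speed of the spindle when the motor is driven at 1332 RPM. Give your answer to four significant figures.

gear mesh 120/22 = 5.4545 → 1332/5.4545 = 244.2 RPM
internal gear 101/34 = 2.9706 → 244.2/2.9706 = 82.206 RPM
gear mesh 15/14 = 1.0714 → 82.206/1.0714 = 76.726 RPM
gear mesh 31/20 = 1.55 → 76.726/1.55 = 49.5 RPM
chain 40/97 = 0.41237 → 49.5/0.41237 = 120.04 RPM

120.0 RPM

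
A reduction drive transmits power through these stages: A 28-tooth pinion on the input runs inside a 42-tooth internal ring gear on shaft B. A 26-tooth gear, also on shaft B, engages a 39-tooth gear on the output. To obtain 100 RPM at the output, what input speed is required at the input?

Overall ratio R = 1.5 × 1.5 = 2.25.
Required input speed = output speed × R = 100 × 2.25 = 225 RPM.

225 RPM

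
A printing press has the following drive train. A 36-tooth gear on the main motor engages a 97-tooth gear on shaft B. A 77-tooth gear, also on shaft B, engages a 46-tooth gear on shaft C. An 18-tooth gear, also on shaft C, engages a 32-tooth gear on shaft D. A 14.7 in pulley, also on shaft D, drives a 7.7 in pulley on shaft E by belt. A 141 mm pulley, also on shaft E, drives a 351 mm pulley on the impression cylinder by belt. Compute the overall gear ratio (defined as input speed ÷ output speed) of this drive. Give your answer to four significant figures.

Each stage contributes driven/driver: gear mesh 97/36 = 2.6944, gear mesh 46/77 = 0.5974, gear mesh 32/18 = 1.7778, belt 7.7/14.7 = 0.52381, belt 351/141 = 2.4894.
Overall: 2.6944 × 0.5974 × 1.7778 × 0.52381 × 2.4894 = 3.7314.

3.731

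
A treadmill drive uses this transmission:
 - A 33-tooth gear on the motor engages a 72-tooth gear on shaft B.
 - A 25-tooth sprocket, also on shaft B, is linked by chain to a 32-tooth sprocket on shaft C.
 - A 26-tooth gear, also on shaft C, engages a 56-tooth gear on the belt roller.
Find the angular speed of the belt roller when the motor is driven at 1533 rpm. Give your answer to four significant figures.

254.9 rpm

the motor → shaft B (gear mesh, 72/33): 1533 ÷ 2.1818 = 702.62 rpm
shaft B → shaft C (chain, 32/25): 702.62 ÷ 1.28 = 548.93 rpm
shaft C → the belt roller (gear mesh, 56/26): 548.93 ÷ 2.1538 = 254.86 rpm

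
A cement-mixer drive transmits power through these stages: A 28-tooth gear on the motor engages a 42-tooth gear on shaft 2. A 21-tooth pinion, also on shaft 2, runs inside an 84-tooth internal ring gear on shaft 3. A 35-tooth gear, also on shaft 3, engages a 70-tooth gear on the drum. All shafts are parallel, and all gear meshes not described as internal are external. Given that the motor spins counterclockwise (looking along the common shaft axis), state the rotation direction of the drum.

the motor → shaft 2: external mesh, 1 reversal → CW.
shaft 2 → shaft 3: internal mesh, same direction → CW.
shaft 3 → the drum: external mesh, 1 reversal → CCW.
2 reversals in total — an even number — so the drum turns the same way as the motor.

counterclockwise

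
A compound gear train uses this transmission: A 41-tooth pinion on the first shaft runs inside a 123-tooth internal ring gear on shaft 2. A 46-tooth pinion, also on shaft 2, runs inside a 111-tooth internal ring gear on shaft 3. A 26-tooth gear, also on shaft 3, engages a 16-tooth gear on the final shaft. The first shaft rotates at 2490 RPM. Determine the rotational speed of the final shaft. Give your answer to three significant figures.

559 RPM

Internal gear: ratio = 123/41 = 3, so shaft 2 turns at 2490 / 3 = 830 RPM.
Internal gear: ratio = 111/46 = 2.413, so shaft 3 turns at 830 / 2.413 = 343.96 RPM.
Gear mesh: ratio = 16/26 = 0.61538, so the final shaft turns at 343.96 / 0.61538 = 558.94 RPM.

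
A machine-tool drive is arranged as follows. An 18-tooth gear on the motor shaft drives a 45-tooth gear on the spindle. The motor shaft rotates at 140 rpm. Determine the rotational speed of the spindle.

56 rpm

gear mesh 45/18 = 2.5 → 140/2.5 = 56 rpm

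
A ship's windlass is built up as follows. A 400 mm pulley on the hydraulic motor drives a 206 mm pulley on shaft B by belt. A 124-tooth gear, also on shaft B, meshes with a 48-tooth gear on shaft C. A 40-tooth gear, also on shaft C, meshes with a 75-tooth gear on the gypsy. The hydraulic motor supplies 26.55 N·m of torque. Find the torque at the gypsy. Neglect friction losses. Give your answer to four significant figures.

belt 206/400 = 0.515 → τ = 26.55·0.515 = 13.673 N·m
gear mesh 48/124 = 0.3871 → τ = 13.673·0.3871 = 5.2929 N·m
gear mesh 75/40 = 1.875 → τ = 5.2929·1.875 = 9.9241 N·m

9.924 N·m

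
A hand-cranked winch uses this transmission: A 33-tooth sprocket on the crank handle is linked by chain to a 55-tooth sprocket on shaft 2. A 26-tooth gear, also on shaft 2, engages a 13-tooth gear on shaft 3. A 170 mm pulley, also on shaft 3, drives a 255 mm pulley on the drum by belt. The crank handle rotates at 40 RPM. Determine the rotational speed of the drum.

chain 55/33 = 1.6667 → 40/1.6667 = 24 RPM
gear mesh 13/26 = 0.5 → 24/0.5 = 48 RPM
belt 255/170 = 1.5 → 48/1.5 = 32 RPM

32 RPM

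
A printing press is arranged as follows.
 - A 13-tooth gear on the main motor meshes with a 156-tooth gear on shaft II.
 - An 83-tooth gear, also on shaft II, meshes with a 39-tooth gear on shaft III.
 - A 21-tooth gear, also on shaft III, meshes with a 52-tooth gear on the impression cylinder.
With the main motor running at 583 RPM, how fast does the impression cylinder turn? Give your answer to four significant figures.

41.76 RPM

gear mesh 156/13 = 12 → 583/12 = 48.583 RPM
gear mesh 39/83 = 0.46988 → 48.583/0.46988 = 103.4 RPM
gear mesh 52/21 = 2.4762 → 103.4/2.4762 = 41.756 RPM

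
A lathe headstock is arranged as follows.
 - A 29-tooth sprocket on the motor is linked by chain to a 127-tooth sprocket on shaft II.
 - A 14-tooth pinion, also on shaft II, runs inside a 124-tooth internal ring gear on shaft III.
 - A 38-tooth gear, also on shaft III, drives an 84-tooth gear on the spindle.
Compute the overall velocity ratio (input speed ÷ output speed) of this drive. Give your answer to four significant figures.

Each stage contributes driven/driver: chain 127/29 = 4.3793, internal gear 124/14 = 8.8571, gear mesh 84/38 = 2.2105.
Overall: 4.3793 × 8.8571 × 2.2105 = 85.742.

85.74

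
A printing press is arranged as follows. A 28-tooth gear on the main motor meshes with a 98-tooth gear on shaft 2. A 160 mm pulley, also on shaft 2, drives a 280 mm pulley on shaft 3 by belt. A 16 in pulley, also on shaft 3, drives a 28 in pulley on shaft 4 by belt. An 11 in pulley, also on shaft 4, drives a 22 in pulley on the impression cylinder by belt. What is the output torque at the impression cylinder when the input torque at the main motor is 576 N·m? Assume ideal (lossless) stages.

gear mesh 98/28 = 3.5 → τ = 576·3.5 = 2016 N·m
belt 280/160 = 1.75 → τ = 2016·1.75 = 3528 N·m
belt 28/16 = 1.75 → τ = 3528·1.75 = 6174 N·m
belt 22/11 = 2 → τ = 6174·2 = 12348 N·m

12348 N·m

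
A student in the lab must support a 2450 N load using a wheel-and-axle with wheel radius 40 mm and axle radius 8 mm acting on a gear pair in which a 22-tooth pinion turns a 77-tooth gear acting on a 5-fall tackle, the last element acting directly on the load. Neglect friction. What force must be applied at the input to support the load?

Wheel-and-axle MA = R/r = 40/8 = 5.
Gear pair MA = 77/22 = 3.5.
Block-and-tackle MA = number of supporting rope parts = 5.
Combined ideal MA = 5 × 3.5 × 5 = 87.5.
Effort = load / MA = 2450 / 87.5 = 28 N.

28 N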